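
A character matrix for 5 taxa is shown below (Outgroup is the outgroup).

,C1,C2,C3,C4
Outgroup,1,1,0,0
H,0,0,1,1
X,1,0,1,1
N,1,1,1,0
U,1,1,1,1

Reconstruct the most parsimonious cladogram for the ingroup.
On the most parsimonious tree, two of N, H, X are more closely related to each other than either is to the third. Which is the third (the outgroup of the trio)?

Character polarity is set by the outgroup: the derived state is whichever differs from the outgroup's state, so for C1, C2 the derived state is '0', and for the remaining characters it is '1'.
C1 (derived state '0') is unique to H (autapomorphy; uninformative for grouping).
C2 (derived state '0') is shared by H and X — a synapomorphy uniting that clade.
C3 (derived state '1') is shared by all ingroup taxa — unites the whole ingroup.
C4 (derived state '1') is shared by H, U, and X — a synapomorphy uniting that clade.
Most parsimonious ingroup topology: (((H,X),U),N).
H and X share a more recent common ancestor with each other than either does with N, so N is the least closely related of the three.

N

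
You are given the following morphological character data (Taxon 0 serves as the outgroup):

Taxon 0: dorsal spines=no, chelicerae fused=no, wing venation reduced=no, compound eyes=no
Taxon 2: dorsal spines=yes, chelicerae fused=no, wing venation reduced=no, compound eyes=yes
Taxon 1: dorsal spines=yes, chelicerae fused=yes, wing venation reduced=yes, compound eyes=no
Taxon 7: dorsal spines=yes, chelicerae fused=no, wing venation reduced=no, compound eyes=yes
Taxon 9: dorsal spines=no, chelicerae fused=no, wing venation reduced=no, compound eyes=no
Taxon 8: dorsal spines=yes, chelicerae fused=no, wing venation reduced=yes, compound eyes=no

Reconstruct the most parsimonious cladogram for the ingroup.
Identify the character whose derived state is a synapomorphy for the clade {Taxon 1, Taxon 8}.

The outgroup has state 'no' for every character, so 'yes' is the derived state throughout.
Only Taxon 1, Taxon 2, Taxon 7, and Taxon 8 show the derived state 'yes' for dorsal spines, supporting them as a clade.
chelicerae fused: derived state 'yes' in Taxon 1 only — an autapomorphy, so it tells us nothing about relationships among taxa.
Only Taxon 1 and Taxon 8 show the derived state 'yes' for wing venation reduced, supporting them as a clade.
compound eyes (derived state 'yes') is shared by Taxon 2 and Taxon 7 — a synapomorphy uniting that clade.
Most parsimonious ingroup topology: (((Taxon 2,Taxon 7),(Taxon 1,Taxon 8)),Taxon 9).
The clade {Taxon 1, Taxon 8} is supported by wing venation reduced: its derived state 'yes' occurs in exactly those taxa and in no other taxon (including the outgroup).

wing venation reduced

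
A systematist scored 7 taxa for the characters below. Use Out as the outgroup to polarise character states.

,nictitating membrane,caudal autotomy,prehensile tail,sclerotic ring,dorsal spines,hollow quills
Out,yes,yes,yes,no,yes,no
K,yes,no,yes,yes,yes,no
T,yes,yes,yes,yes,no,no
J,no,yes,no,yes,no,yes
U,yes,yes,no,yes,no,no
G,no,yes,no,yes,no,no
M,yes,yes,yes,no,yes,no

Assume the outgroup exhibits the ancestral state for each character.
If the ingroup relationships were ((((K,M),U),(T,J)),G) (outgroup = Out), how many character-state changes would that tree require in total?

11

Map each character onto ((((K,M),U),(T,J)),G) (rooted by Out) and count the minimum state changes it requires (Fitch parsimony):
nictitating membrane: 2; caudal autotomy: 1; prehensile tail: 3; sclerotic ring: 2; dorsal spines: 2; hollow quills: 1.
Total tree length = 11.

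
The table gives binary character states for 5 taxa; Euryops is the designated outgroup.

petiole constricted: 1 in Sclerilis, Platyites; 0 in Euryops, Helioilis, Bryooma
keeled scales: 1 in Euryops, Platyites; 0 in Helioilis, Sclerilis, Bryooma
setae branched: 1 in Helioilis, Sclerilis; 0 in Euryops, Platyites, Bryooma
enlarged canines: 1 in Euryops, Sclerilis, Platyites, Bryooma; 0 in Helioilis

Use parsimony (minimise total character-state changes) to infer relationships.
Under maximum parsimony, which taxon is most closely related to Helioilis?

Character polarity is set by the outgroup: the derived state is whichever differs from the outgroup's state, so for keeled scales, enlarged canines the derived state is '0', and for the remaining characters it is '1'.
petiole constricted groups Platyites and Sclerilis, which is incompatible with the clades supported by the remaining characters; treating it as convergent (homoplasy) costs fewer steps than any alternative tree.
keeled scales: derived state '0' in Bryooma, Helioilis, and Sclerilis only — synapomorphy for {Bryooma, Helioilis, Sclerilis}.
setae branched (derived state '1') is shared by Helioilis and Sclerilis — a synapomorphy uniting that clade.
enlarged canines (derived state '0') is unique to Helioilis (autapomorphy; uninformative for grouping).
Most parsimonious ingroup topology: (((Helioilis,Sclerilis),Bryooma),Platyites).
Helioilis and Sclerilis form a cherry on this tree, so they are sister taxa.

Sclerilis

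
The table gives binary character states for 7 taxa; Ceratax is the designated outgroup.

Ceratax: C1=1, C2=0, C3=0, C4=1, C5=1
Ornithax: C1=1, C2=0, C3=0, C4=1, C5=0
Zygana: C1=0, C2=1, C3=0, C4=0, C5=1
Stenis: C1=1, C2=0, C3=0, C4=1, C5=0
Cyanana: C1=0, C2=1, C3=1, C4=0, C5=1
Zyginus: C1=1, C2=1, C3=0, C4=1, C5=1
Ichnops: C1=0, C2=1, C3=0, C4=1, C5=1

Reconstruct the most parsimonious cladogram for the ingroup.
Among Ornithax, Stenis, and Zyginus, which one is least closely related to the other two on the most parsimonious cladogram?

Character polarity is set by the outgroup: the derived state is whichever differs from the outgroup's state, so for C1, C4, C5 the derived state is '0', and for the remaining characters it is '1'.
C1: derived state '0' in Cyanana, Ichnops, and Zygana only — synapomorphy for {Cyanana, Ichnops, Zygana}.
C2: derived state '1' in Cyanana, Ichnops, Zygana, and Zyginus only — synapomorphy for {Cyanana, Ichnops, Zygana, Zyginus}.
C3: derived state '1' in Cyanana only — an autapomorphy, so it tells us nothing about relationships among taxa.
C4: derived state '0' in Cyanana and Zygana only — synapomorphy for {Cyanana, Zygana}.
C5 (derived state '0') is shared by Ornithax and Stenis — a synapomorphy uniting that clade.
Most parsimonious ingroup topology: ((Ornithax,Stenis),(((Zygana,Cyanana),Ichnops),Zyginus)).
Stenis and Ornithax share a more recent common ancestor with each other than either does with Zyginus, so Zyginus is the least closely related of the three.

Zyginus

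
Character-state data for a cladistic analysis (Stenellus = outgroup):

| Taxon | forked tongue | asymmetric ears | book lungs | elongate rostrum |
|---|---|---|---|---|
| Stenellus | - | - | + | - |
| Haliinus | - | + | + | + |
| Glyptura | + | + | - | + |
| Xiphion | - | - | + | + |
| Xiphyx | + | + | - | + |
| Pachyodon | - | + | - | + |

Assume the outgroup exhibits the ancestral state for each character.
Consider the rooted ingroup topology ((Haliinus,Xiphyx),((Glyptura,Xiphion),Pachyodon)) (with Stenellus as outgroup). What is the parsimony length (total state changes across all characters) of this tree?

8

Map each character onto ((Haliinus,Xiphyx),((Glyptura,Xiphion),Pachyodon)) (rooted by Stenellus) and count the minimum state changes it requires (Fitch parsimony):
forked tongue: 2; asymmetric ears: 2; book lungs: 3; elongate rostrum: 1.
Total tree length = 8.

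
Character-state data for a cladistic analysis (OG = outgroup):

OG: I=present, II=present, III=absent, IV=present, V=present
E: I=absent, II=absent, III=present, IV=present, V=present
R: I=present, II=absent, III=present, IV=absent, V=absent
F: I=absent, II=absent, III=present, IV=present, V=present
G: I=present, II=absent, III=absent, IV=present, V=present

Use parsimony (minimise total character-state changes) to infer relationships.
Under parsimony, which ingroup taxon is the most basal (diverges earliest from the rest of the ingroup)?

G

Character polarity is set by the outgroup: the derived state is whichever differs from the outgroup's state, so for I, II, IV, V the derived state is 'absent', and for the remaining characters it is 'present'.
I: derived state 'absent' in E and F only — synapomorphy for {E, F}.
All ingroup taxa share the derived state 'absent' for II; it defines the ingroup but does not resolve relationships within it.
III (derived state 'present') is shared by E, F, and R — a synapomorphy uniting that clade.
IV: derived state 'absent' in R only — an autapomorphy, so it tells us nothing about relationships among taxa.
V (derived state 'absent') is unique to R (autapomorphy; uninformative for grouping).
Most parsimonious ingroup topology: (((E,F),R),G).
G is sister to the clade containing all other ingroup taxa, so it is the earliest-diverging (most basal) ingroup lineage.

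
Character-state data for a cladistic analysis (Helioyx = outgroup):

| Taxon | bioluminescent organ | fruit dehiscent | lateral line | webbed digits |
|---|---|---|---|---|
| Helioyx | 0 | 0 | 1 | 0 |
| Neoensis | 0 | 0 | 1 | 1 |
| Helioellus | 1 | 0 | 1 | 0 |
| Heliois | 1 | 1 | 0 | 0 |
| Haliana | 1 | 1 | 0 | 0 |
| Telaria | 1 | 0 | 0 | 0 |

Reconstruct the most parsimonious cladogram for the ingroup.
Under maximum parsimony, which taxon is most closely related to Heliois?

Haliana

Character polarity is set by the outgroup: the derived state is whichever differs from the outgroup's state, so for lateral line the derived state is '0', and for the remaining characters it is '1'.
bioluminescent organ (derived state '1') is shared by Haliana, Helioellus, Heliois, and Telaria — a synapomorphy uniting that clade.
fruit dehiscent: derived state '1' in Haliana and Heliois only — synapomorphy for {Haliana, Heliois}.
lateral line: derived state '0' in Haliana, Heliois, and Telaria only — synapomorphy for {Haliana, Heliois, Telaria}.
webbed digits (derived state '1') is unique to Neoensis (autapomorphy; uninformative for grouping).
Most parsimonious ingroup topology: (Neoensis,(Helioellus,((Heliois,Haliana),Telaria))).
Heliois and Haliana form a cherry on this tree, so they are sister taxa.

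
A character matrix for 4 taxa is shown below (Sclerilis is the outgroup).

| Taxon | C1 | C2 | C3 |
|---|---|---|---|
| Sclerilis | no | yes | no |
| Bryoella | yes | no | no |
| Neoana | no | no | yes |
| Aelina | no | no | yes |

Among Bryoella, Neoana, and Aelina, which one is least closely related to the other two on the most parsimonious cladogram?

Character polarity is set by the outgroup: the derived state is whichever differs from the outgroup's state, so for C2 the derived state is 'no', and for the remaining characters it is 'yes'.
C1 (derived state 'yes') is unique to Bryoella (autapomorphy; uninformative for grouping).
C2 (derived state 'no') is shared by all ingroup taxa — unites the whole ingroup.
Only Aelina and Neoana show the derived state 'yes' for C3, supporting them as a clade.
Most parsimonious ingroup topology: (Bryoella,(Neoana,Aelina)).
Aelina and Neoana share a more recent common ancestor with each other than either does with Bryoella, so Bryoella is the least closely related of the three.

Bryoella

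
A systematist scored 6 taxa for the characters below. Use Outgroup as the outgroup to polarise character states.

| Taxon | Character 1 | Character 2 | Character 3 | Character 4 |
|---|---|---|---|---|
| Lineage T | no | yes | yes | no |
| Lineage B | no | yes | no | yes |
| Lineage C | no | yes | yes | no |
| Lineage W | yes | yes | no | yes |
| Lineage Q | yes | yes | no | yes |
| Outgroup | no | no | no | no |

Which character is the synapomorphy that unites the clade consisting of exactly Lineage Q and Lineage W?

The outgroup has state 'no' for every character, so 'yes' is the derived state throughout.
Character 1: derived state 'yes' in Lineage Q and Lineage W only — synapomorphy for {Lineage Q, Lineage W}.
All ingroup taxa share the derived state 'yes' for Character 2; it defines the ingroup but does not resolve relationships within it.
Character 3: derived state 'yes' in Lineage C and Lineage T only — synapomorphy for {Lineage C, Lineage T}.
Character 4 (derived state 'yes') is shared by Lineage B, Lineage Q, and Lineage W — a synapomorphy uniting that clade.
Most parsimonious ingroup topology: ((Lineage B,(Lineage W,Lineage Q)),(Lineage T,Lineage C)).
The clade {Lineage Q, Lineage W} is supported by Character 1: its derived state 'yes' occurs in exactly those taxa and in no other taxon (including the outgroup).

Character 1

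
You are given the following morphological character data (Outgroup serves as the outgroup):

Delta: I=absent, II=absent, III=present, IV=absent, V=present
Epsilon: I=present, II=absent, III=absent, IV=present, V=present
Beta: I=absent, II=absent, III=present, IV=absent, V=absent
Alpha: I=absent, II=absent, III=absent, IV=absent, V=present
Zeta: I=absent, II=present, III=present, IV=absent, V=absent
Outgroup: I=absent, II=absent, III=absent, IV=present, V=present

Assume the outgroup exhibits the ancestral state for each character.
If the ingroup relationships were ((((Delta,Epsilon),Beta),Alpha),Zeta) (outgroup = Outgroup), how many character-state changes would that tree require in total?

9

Map each character onto ((((Delta,Epsilon),Beta),Alpha),Zeta) (rooted by Outgroup) and count the minimum state changes it requires (Fitch parsimony):
I: 1; II: 1; III: 3; IV: 2; V: 2.
Total tree length = 9.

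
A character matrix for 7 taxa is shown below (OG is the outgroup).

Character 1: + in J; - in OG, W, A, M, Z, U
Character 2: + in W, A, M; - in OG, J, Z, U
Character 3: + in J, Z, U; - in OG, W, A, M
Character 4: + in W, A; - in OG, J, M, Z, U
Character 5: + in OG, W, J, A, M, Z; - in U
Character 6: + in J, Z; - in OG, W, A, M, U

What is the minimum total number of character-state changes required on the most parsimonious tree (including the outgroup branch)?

6

Character polarity is set by the outgroup: the derived state is whichever differs from the outgroup's state, so for Character 5 the derived state is '-', and for the remaining characters it is '+'.
Character 1: derived state '+' in J only — an autapomorphy, so it tells us nothing about relationships among taxa.
Character 2: derived state '+' in A, M, and W only — synapomorphy for {A, M, W}.
Only J, U, and Z show the derived state '+' for Character 3, supporting them as a clade.
Only A and W show the derived state '+' for Character 4, supporting them as a clade.
Character 5: derived state '-' in U only — an autapomorphy, so it tells us nothing about relationships among taxa.
Only J and Z show the derived state '+' for Character 6, supporting them as a clade.
Most parsimonious ingroup topology: (((W,A),M),((J,Z),U)).
Changes per character on this tree: Character 1: 1; Character 2: 1; Character 3: 1; Character 4: 1; Character 5: 1; Character 6: 1.
Total = 6.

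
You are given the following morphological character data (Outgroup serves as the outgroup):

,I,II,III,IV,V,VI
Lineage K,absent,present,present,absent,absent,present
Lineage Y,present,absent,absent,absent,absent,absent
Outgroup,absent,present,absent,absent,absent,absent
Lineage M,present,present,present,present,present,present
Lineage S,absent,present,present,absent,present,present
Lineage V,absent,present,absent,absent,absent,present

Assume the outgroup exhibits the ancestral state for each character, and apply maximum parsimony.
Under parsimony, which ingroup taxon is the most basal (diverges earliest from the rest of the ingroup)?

Character polarity is set by the outgroup: the derived state is whichever differs from the outgroup's state, so for II the derived state is 'absent', and for the remaining characters it is 'present'.
I groups Lineage M and Lineage Y, which is incompatible with the clades supported by the remaining characters; treating it as convergent (homoplasy) costs fewer steps than any alternative tree.
II: derived state 'absent' in Lineage Y only — an autapomorphy, so it tells us nothing about relationships among taxa.
III (derived state 'present') is shared by Lineage K, Lineage M, and Lineage S — a synapomorphy uniting that clade.
IV: derived state 'present' in Lineage M only — an autapomorphy, so it tells us nothing about relationships among taxa.
V (derived state 'present') is shared by Lineage M and Lineage S — a synapomorphy uniting that clade.
VI (derived state 'present') is shared by Lineage K, Lineage M, Lineage S, and Lineage V — a synapomorphy uniting that clade.
Most parsimonious ingroup topology: (Lineage Y,(Lineage V,((Lineage M,Lineage S),Lineage K))).
Lineage Y is sister to the clade containing all other ingroup taxa, so it is the earliest-diverging (most basal) ingroup lineage.

Lineage Y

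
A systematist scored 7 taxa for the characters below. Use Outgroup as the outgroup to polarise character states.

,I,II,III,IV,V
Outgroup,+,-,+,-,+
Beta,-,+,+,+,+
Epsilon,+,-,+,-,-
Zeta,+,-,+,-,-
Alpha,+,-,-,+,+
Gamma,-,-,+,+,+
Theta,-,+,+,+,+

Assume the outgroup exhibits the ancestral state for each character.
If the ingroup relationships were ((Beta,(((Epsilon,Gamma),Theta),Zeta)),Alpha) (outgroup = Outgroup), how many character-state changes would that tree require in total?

11

Map each character onto ((Beta,(((Epsilon,Gamma),Theta),Zeta)),Alpha) (rooted by Outgroup) and count the minimum state changes it requires (Fitch parsimony):
I: 3; II: 2; III: 1; IV: 3; V: 2.
Total tree length = 11.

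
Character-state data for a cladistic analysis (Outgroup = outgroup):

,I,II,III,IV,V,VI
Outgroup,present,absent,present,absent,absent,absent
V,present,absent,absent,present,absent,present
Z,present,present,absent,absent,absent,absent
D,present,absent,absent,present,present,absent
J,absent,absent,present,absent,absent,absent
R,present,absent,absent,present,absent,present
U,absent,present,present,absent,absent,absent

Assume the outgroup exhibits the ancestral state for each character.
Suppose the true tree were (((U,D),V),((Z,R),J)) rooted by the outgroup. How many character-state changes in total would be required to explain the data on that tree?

Map each character onto (((U,D),V),((Z,R),J)) (rooted by Outgroup) and count the minimum state changes it requires (Fitch parsimony):
I: 2; II: 2; III: 3; IV: 3; V: 1; VI: 2.
Total tree length = 13.

13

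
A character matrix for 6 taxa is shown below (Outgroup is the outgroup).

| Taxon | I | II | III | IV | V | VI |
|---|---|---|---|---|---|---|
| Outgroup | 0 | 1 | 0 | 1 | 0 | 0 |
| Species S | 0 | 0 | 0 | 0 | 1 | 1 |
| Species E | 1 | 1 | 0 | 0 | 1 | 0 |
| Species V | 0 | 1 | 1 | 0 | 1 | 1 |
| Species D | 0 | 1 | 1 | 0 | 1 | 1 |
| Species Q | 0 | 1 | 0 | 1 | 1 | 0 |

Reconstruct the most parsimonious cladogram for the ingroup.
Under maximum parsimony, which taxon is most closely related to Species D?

Character polarity is set by the outgroup: the derived state is whichever differs from the outgroup's state, so for II, IV the derived state is '0', and for the remaining characters it is '1'.
I (derived state '1') is unique to Species E (autapomorphy; uninformative for grouping).
II (derived state '0') is unique to Species S (autapomorphy; uninformative for grouping).
III: derived state '1' in Species D and Species V only — synapomorphy for {Species D, Species V}.
IV (derived state '0') is shared by Species D, Species E, Species S, and Species V — a synapomorphy uniting that clade.
V (derived state '1') is shared by all ingroup taxa — unites the whole ingroup.
Only Species D, Species S, and Species V show the derived state '1' for VI, supporting them as a clade.
Most parsimonious ingroup topology: (((Species S,(Species V,Species D)),Species E),Species Q).
Species D and Species V form a cherry on this tree, so they are sister taxa.

Species V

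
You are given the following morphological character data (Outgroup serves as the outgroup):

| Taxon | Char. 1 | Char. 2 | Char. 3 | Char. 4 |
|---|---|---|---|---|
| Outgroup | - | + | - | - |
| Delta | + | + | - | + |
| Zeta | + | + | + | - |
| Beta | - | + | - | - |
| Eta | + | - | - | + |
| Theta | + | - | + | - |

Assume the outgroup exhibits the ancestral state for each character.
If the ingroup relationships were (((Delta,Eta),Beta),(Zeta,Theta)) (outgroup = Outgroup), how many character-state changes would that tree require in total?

Map each character onto (((Delta,Eta),Beta),(Zeta,Theta)) (rooted by Outgroup) and count the minimum state changes it requires (Fitch parsimony):
Char. 1: 2; Char. 2: 2; Char. 3: 1; Char. 4: 1.
Total tree length = 6.

6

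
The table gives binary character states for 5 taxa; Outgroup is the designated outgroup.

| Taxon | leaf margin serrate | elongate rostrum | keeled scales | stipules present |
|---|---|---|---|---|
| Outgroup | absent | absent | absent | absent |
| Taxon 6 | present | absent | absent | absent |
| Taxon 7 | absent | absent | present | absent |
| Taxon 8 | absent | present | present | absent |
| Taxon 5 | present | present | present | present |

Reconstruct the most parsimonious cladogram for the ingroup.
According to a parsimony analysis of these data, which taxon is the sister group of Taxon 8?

The outgroup has state 'absent' for every character, so 'present' is the derived state throughout.
leaf margin serrate (state 'present') occurs in Taxon 5 and Taxon 6 but conflicts with the nesting implied by the other characters — most parsimoniously interpreted as homoplasy.
elongate rostrum: derived state 'present' in Taxon 5 and Taxon 8 only — synapomorphy for {Taxon 5, Taxon 8}.
Only Taxon 5, Taxon 7, and Taxon 8 show the derived state 'present' for keeled scales, supporting them as a clade.
stipules present: derived state 'present' in Taxon 5 only — an autapomorphy, so it tells us nothing about relationships among taxa.
Most parsimonious ingroup topology: (Taxon 6,(Taxon 7,(Taxon 8,Taxon 5))).
Taxon 8 and Taxon 5 form a cherry on this tree, so they are sister taxa.

Taxon 5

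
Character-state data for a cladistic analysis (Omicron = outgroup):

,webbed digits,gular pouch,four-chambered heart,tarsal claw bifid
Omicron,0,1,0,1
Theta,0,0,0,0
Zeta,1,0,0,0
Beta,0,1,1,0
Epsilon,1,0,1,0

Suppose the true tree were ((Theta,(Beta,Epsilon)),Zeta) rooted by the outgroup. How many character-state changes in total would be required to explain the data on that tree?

Map each character onto ((Theta,(Beta,Epsilon)),Zeta) (rooted by Omicron) and count the minimum state changes it requires (Fitch parsimony):
webbed digits: 2; gular pouch: 2; four-chambered heart: 1; tarsal claw bifid: 1.
Total tree length = 6.

6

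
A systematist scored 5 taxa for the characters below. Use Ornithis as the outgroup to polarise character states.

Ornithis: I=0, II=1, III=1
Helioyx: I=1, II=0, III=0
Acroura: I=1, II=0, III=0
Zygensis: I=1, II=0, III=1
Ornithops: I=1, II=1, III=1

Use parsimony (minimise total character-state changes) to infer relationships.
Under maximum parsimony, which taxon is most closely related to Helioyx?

Acroura

Character polarity is set by the outgroup: the derived state is whichever differs from the outgroup's state, so for II, III the derived state is '0', and for the remaining characters it is '1'.
I (derived state '1') is shared by all ingroup taxa — unites the whole ingroup.
II: derived state '0' in Acroura, Helioyx, and Zygensis only — synapomorphy for {Acroura, Helioyx, Zygensis}.
Only Acroura and Helioyx show the derived state '0' for III, supporting them as a clade.
Most parsimonious ingroup topology: (((Helioyx,Acroura),Zygensis),Ornithops).
Helioyx and Acroura form a cherry on this tree, so they are sister taxa.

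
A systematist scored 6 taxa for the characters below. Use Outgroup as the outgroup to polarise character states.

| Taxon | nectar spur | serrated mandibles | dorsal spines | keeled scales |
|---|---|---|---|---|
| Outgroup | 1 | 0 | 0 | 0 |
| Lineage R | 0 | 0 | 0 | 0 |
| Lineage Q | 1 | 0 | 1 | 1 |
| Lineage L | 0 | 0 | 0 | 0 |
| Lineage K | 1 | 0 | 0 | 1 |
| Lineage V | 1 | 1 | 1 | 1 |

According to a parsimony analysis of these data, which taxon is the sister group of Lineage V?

Lineage Q

Character polarity is set by the outgroup: the derived state is whichever differs from the outgroup's state, so for nectar spur the derived state is '0', and for the remaining characters it is '1'.
nectar spur: derived state '0' in Lineage L and Lineage R only — synapomorphy for {Lineage L, Lineage R}.
serrated mandibles: derived state '1' in Lineage V only — an autapomorphy, so it tells us nothing about relationships among taxa.
Only Lineage Q and Lineage V show the derived state '1' for dorsal spines, supporting them as a clade.
keeled scales: derived state '1' in Lineage K, Lineage Q, and Lineage V only — synapomorphy for {Lineage K, Lineage Q, Lineage V}.
Most parsimonious ingroup topology: ((Lineage R,Lineage L),((Lineage Q,Lineage V),Lineage K)).
Lineage V and Lineage Q form a cherry on this tree, so they are sister taxa.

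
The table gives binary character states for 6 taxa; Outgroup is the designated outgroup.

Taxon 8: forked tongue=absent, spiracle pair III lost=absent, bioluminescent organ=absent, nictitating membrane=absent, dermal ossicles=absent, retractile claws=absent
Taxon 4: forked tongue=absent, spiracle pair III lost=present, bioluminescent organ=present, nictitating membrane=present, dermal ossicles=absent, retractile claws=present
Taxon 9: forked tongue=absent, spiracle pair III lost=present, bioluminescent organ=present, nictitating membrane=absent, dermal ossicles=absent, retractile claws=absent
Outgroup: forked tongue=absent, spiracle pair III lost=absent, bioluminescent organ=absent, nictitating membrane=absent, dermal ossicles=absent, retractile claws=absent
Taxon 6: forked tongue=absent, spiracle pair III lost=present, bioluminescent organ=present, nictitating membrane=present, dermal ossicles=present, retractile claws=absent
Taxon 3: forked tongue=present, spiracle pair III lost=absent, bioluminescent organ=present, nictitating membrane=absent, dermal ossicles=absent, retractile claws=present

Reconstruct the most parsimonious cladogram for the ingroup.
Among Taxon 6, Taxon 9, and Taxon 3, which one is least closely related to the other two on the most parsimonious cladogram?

The outgroup has state 'absent' for every character, so 'present' is the derived state throughout.
forked tongue (derived state 'present') is unique to Taxon 3 (autapomorphy; uninformative for grouping).
spiracle pair III lost (derived state 'present') is shared by Taxon 4, Taxon 6, and Taxon 9 — a synapomorphy uniting that clade.
Only Taxon 3, Taxon 4, Taxon 6, and Taxon 9 show the derived state 'present' for bioluminescent organ, supporting them as a clade.
nictitating membrane (derived state 'present') is shared by Taxon 4 and Taxon 6 — a synapomorphy uniting that clade.
dermal ossicles: derived state 'present' in Taxon 6 only — an autapomorphy, so it tells us nothing about relationships among taxa.
retractile claws groups Taxon 3 and Taxon 4, which is incompatible with the clades supported by the remaining characters; treating it as convergent (homoplasy) costs fewer steps than any alternative tree.
Most parsimonious ingroup topology: ((((Taxon 4,Taxon 6),Taxon 9),Taxon 3),Taxon 8).
Taxon 9 and Taxon 6 share a more recent common ancestor with each other than either does with Taxon 3, so Taxon 3 is the least closely related of the three.

Taxon 3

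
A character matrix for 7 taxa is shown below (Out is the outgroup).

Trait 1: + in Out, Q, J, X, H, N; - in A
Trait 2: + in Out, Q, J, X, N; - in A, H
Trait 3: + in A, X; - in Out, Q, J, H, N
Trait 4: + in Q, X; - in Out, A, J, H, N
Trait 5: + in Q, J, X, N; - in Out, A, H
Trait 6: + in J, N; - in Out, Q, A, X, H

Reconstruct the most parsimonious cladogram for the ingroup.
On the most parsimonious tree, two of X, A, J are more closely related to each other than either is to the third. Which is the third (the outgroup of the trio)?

Character polarity is set by the outgroup: the derived state is whichever differs from the outgroup's state, so for Trait 1, Trait 2 the derived state is '-', and for the remaining characters it is '+'.
Trait 1 (derived state '-') is unique to A (autapomorphy; uninformative for grouping).
Trait 2: derived state '-' in A and H only — synapomorphy for {A, H}.
Trait 3 (state '+') occurs in A and X but conflicts with the nesting implied by the other characters — most parsimoniously interpreted as homoplasy.
Trait 4: derived state '+' in Q and X only — synapomorphy for {Q, X}.
Trait 5 (derived state '+') is shared by J, N, Q, and X — a synapomorphy uniting that clade.
Trait 6 (derived state '+') is shared by J and N — a synapomorphy uniting that clade.
Most parsimonious ingroup topology: (((Q,X),(J,N)),(A,H)).
J and X share a more recent common ancestor with each other than either does with A, so A is the least closely related of the three.

A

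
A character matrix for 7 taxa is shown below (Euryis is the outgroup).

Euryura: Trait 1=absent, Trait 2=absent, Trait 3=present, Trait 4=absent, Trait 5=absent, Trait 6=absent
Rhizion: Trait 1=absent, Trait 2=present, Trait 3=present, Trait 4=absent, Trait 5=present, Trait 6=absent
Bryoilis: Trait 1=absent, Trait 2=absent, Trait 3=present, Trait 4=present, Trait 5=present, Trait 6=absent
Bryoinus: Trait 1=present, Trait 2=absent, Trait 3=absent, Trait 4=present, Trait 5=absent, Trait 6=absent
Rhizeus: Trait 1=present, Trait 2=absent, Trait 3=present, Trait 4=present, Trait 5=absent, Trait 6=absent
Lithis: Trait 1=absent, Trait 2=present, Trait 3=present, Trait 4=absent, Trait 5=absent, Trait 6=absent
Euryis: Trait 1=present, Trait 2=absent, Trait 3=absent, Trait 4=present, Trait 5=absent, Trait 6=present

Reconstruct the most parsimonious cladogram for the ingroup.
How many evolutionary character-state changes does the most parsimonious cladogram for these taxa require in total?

Character polarity is set by the outgroup: the derived state is whichever differs from the outgroup's state, so for Trait 1, Trait 4, Trait 6 the derived state is 'absent', and for the remaining characters it is 'present'.
Trait 1 (derived state 'absent') is shared by Bryoilis, Euryura, Lithis, and Rhizion — a synapomorphy uniting that clade.
Trait 2: derived state 'present' in Lithis and Rhizion only — synapomorphy for {Lithis, Rhizion}.
Trait 3 (derived state 'present') is shared by Bryoilis, Euryura, Lithis, Rhizeus, and Rhizion — a synapomorphy uniting that clade.
Trait 4: derived state 'absent' in Euryura, Lithis, and Rhizion only — synapomorphy for {Euryura, Lithis, Rhizion}.
Trait 5 (state 'present') occurs in Bryoilis and Rhizion but conflicts with the nesting implied by the other characters — most parsimoniously interpreted as homoplasy.
Trait 6 (derived state 'absent') is shared by all ingroup taxa — unites the whole ingroup.
Most parsimonious ingroup topology: (((Bryoilis,((Rhizion,Lithis),Euryura)),Rhizeus),Bryoinus).
Changes per character on this tree: Trait 1: 1; Trait 2: 1; Trait 3: 1; Trait 4: 1; Trait 5: 2; Trait 6: 1.
Total = 7.

7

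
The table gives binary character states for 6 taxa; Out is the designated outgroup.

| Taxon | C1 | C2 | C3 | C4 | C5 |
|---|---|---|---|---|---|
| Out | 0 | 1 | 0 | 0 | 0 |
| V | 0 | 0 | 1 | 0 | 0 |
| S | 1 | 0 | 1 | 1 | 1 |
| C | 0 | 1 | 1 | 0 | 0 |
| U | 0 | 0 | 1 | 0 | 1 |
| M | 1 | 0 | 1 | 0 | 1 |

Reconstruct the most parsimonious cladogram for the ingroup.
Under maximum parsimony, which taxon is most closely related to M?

S

Character polarity is set by the outgroup: the derived state is whichever differs from the outgroup's state, so for C2 the derived state is '0', and for the remaining characters it is '1'.
C1 (derived state '1') is shared by M and S — a synapomorphy uniting that clade.
C2: derived state '0' in M, S, U, and V only — synapomorphy for {M, S, U, V}.
C3 (derived state '1') is shared by all ingroup taxa — unites the whole ingroup.
C4 (derived state '1') is unique to S (autapomorphy; uninformative for grouping).
C5: derived state '1' in M, S, and U only — synapomorphy for {M, S, U}.
Most parsimonious ingroup topology: ((V,((S,M),U)),C).
M and S form a cherry on this tree, so they are sister taxa.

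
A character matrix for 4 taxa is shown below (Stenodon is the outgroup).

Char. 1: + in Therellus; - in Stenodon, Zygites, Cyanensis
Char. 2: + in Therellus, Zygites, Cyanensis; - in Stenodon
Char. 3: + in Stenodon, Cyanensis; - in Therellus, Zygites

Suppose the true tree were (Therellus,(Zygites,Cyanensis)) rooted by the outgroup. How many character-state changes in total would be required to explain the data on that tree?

Map each character onto (Therellus,(Zygites,Cyanensis)) (rooted by Stenodon) and count the minimum state changes it requires (Fitch parsimony):
Char. 1: 1; Char. 2: 1; Char. 3: 2.
Total tree length = 4.

4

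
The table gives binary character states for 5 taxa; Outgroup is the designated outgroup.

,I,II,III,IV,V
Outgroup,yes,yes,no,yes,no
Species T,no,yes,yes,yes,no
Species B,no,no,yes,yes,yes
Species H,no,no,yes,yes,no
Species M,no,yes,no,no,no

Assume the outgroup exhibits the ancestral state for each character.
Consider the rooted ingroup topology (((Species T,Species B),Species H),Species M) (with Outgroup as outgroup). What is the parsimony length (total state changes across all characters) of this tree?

6

Map each character onto (((Species T,Species B),Species H),Species M) (rooted by Outgroup) and count the minimum state changes it requires (Fitch parsimony):
I: 1; II: 2; III: 1; IV: 1; V: 1.
Total tree length = 6.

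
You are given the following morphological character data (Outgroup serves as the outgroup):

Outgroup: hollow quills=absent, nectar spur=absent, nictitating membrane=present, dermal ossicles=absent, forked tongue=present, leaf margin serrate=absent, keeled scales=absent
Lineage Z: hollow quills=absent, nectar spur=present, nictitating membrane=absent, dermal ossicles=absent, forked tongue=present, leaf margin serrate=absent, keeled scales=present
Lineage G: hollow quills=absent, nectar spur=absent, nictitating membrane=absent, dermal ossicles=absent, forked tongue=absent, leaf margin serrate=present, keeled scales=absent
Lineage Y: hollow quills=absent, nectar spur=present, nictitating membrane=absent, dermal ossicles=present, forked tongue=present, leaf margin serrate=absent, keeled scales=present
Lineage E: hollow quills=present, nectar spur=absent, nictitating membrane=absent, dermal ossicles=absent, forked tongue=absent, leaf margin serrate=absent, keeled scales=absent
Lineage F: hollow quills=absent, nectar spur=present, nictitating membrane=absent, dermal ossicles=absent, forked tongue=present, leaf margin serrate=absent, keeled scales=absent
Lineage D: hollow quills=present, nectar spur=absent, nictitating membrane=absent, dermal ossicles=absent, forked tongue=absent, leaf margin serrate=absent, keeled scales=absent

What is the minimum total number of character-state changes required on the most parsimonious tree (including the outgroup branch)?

7

Character polarity is set by the outgroup: the derived state is whichever differs from the outgroup's state, so for nictitating membrane, forked tongue the derived state is 'absent', and for the remaining characters it is 'present'.
hollow quills: derived state 'present' in Lineage D and Lineage E only — synapomorphy for {Lineage D, Lineage E}.
nectar spur: derived state 'present' in Lineage F, Lineage Y, and Lineage Z only — synapomorphy for {Lineage F, Lineage Y, Lineage Z}.
nictitating membrane (derived state 'absent') is shared by all ingroup taxa — unites the whole ingroup.
dermal ossicles: derived state 'present' in Lineage Y only — an autapomorphy, so it tells us nothing about relationships among taxa.
Only Lineage D, Lineage E, and Lineage G show the derived state 'absent' for forked tongue, supporting them as a clade.
leaf margin serrate: derived state 'present' in Lineage G only — an autapomorphy, so it tells us nothing about relationships among taxa.
keeled scales: derived state 'present' in Lineage Y and Lineage Z only — synapomorphy for {Lineage Y, Lineage Z}.
Most parsimonious ingroup topology: (((Lineage Z,Lineage Y),Lineage F),(Lineage G,(Lineage E,Lineage D))).
Changes per character on this tree: hollow quills: 1; nectar spur: 1; nictitating membrane: 1; dermal ossicles: 1; forked tongue: 1; leaf margin serrate: 1; keeled scales: 1.
Total = 7.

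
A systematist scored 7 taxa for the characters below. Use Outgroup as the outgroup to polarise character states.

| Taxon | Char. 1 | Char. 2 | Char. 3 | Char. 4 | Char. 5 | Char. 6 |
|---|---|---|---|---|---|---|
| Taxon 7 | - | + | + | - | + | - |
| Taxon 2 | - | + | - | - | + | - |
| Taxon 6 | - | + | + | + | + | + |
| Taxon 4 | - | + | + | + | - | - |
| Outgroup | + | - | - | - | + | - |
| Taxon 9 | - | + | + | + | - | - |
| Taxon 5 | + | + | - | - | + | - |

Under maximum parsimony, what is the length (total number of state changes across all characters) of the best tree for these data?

Character polarity is set by the outgroup: the derived state is whichever differs from the outgroup's state, so for Char. 1, Char. 5 the derived state is '-', and for the remaining characters it is '+'.
Only Taxon 2, Taxon 4, Taxon 6, Taxon 7, and Taxon 9 show the derived state '-' for Char. 1, supporting them as a clade.
Char. 2 (derived state '+') is shared by all ingroup taxa — unites the whole ingroup.
Char. 3 (derived state '+') is shared by Taxon 4, Taxon 6, Taxon 7, and Taxon 9 — a synapomorphy uniting that clade.
Char. 4: derived state '+' in Taxon 4, Taxon 6, and Taxon 9 only — synapomorphy for {Taxon 4, Taxon 6, Taxon 9}.
Char. 5: derived state '-' in Taxon 4 and Taxon 9 only — synapomorphy for {Taxon 4, Taxon 9}.
Char. 6 (derived state '+') is unique to Taxon 6 (autapomorphy; uninformative for grouping).
Most parsimonious ingroup topology: (((((Taxon 9,Taxon 4),Taxon 6),Taxon 7),Taxon 2),Taxon 5).
Changes per character on this tree: Char. 1: 1; Char. 2: 1; Char. 3: 1; Char. 4: 1; Char. 5: 1; Char. 6: 1.
Total = 6.

6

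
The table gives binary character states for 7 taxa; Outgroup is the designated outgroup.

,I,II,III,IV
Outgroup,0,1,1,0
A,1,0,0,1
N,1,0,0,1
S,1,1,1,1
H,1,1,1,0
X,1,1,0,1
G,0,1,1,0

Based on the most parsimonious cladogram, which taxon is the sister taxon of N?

A

Character polarity is set by the outgroup: the derived state is whichever differs from the outgroup's state, so for II, III the derived state is '0', and for the remaining characters it is '1'.
I (derived state '1') is shared by A, H, N, S, and X — a synapomorphy uniting that clade.
II (derived state '0') is shared by A and N — a synapomorphy uniting that clade.
III (derived state '0') is shared by A, N, and X — a synapomorphy uniting that clade.
IV: derived state '1' in A, N, S, and X only — synapomorphy for {A, N, S, X}.
Most parsimonious ingroup topology: (((((A,N),X),S),H),G).
N and A form a cherry on this tree, so they are sister taxa.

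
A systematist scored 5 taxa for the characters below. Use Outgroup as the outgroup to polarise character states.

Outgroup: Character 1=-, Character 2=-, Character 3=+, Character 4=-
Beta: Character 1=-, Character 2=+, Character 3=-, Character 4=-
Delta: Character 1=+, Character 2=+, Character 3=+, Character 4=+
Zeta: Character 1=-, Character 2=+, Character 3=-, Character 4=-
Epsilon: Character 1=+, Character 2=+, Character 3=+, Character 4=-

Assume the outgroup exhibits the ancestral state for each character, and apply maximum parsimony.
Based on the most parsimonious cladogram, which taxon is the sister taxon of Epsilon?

Character polarity is set by the outgroup: the derived state is whichever differs from the outgroup's state, so for Character 3 the derived state is '-', and for the remaining characters it is '+'.
Character 1: derived state '+' in Delta and Epsilon only — synapomorphy for {Delta, Epsilon}.
All ingroup taxa share the derived state '+' for Character 2; it defines the ingroup but does not resolve relationships within it.
Character 3: derived state '-' in Beta and Zeta only — synapomorphy for {Beta, Zeta}.
Character 4: derived state '+' in Delta only — an autapomorphy, so it tells us nothing about relationships among taxa.
Most parsimonious ingroup topology: ((Beta,Zeta),(Delta,Epsilon)).
Epsilon and Delta form a cherry on this tree, so they are sister taxa.

Delta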